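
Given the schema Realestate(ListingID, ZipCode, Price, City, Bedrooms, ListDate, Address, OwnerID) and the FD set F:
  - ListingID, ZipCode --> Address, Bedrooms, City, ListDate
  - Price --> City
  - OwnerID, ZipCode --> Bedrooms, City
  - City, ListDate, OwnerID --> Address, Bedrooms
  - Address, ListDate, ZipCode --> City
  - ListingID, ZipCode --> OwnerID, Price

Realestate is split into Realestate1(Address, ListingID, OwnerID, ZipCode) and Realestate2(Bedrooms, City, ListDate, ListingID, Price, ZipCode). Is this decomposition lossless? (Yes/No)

The shared attributes are {ListingID, ZipCode} and {ListingID, ZipCode}⁺ = {Address, Bedrooms, City, ListDate, ListingID, OwnerID, Price, ZipCode}.
Realestate1 is contained in that closure, so Realestate1 ∩ Realestate2 --> Realestate1 holds and the join is lossless.

Yes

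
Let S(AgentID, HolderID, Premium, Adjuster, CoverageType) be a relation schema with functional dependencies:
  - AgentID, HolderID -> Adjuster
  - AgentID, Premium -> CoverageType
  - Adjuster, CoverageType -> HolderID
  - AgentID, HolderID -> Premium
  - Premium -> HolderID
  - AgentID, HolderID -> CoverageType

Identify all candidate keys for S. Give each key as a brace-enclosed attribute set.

{Adjuster, AgentID, CoverageType}, {AgentID, HolderID}, {AgentID, Premium}

Attributes never on any right-hand side: {AgentID} — every candidate key must contain it.
{AgentID, HolderID}⁺ = {Adjuster, AgentID, CoverageType, HolderID, Premium}, which is every attribute, so {AgentID, HolderID} is a candidate key.
{AgentID, Premium}⁺ = {Adjuster, AgentID, CoverageType, HolderID, Premium}, which is every attribute, so {AgentID, Premium} is a candidate key.
{Adjuster, AgentID, CoverageType}⁺ = {Adjuster, AgentID, CoverageType, HolderID, Premium}, which is every attribute, so {Adjuster, AgentID, CoverageType} is a candidate key.
Any other superkey properly contains one of these, so there are no further candidate keys.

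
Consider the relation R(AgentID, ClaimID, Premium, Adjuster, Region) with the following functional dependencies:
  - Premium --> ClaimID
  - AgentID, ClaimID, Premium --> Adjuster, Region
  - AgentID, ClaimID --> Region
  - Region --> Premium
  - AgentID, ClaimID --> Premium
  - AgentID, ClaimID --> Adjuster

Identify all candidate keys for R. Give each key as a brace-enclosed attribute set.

No FD produces {AgentID}, so it must be in every candidate key.
{AgentID, ClaimID}⁺ = {Adjuster, AgentID, ClaimID, Premium, Region} — all of the relation — so {AgentID, ClaimID} is a candidate key.
{AgentID, Premium}⁺ = {Adjuster, AgentID, ClaimID, Premium, Region} — all of the relation — so {AgentID, Premium} is a candidate key.
{AgentID, Region}⁺ = {Adjuster, AgentID, ClaimID, Premium, Region} — all of the relation — so {AgentID, Region} is a candidate key.
These are minimal and exhaustive — every other superkey contains one of them.

{AgentID, ClaimID}, {AgentID, Premium}, {AgentID, Region}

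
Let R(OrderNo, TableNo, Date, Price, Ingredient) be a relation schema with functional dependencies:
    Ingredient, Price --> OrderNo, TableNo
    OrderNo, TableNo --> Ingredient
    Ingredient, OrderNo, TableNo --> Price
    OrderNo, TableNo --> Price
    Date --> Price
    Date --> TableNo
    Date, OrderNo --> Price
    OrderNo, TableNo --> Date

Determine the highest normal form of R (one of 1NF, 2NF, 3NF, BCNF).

Candidate keys: {Date, Ingredient}, {Date, OrderNo}, {Ingredient, Price}, {OrderNo, TableNo}. Prime attributes: {Date, Ingredient, OrderNo, Price, TableNo}.
Date --> Price breaks BCNF: {Date}⁺ = {Date, Price, TableNo}, so {Date} is not a superkey.
Since {Price} ⊆ prime attributes and every other non-superkey FD also has a prime right side, the schema is in 3NF.

3NF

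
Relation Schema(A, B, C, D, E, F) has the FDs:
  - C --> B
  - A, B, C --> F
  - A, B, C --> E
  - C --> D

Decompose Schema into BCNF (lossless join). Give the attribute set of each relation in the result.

Candidate key of the original relation: {A, C}.
In {A, B, C, D, E, F}, {C} is not a superkey ({C}⁺ restricted to this set is {B, C, D}), so split on C --> B, D into {B, C, D} and {A, C, E, F}.
{B, C, D} is in BCNF.
{A, C, E, F} is in BCNF.

{A, C, E, F}; {B, C, D}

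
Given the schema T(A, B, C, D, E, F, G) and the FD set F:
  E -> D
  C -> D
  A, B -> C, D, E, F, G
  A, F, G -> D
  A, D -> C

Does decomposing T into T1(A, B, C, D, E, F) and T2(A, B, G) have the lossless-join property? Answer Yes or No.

Yes

Common attributes: {A, B}; their closure is {A, B, C, D, E, F, G}.
Since T1 ⊆ {A, B, C, D, E, F, G}, the intersection is a superkey of T1; the decomposition is lossless.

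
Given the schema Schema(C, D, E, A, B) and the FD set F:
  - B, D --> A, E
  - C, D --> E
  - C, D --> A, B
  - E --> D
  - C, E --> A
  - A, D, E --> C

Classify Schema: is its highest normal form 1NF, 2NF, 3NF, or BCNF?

3NF

Candidate keys: {A, E}, {B, D}, {B, E}, {C, D}, {C, E}. Prime attributes: {A, B, C, D, E}.
E --> D breaks BCNF: {E}⁺ = {D, E}, so {E} is not a superkey.
Since {D} ⊆ prime attributes and every other non-superkey FD also has a prime right side, the schema is in 3NF.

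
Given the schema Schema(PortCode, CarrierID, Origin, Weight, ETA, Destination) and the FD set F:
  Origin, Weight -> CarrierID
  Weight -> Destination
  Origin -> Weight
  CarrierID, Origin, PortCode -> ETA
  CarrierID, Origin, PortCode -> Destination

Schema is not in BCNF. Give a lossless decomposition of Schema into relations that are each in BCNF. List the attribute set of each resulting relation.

Candidate key of the original relation: {Origin, PortCode}.
{CarrierID, Destination, ETA, Origin, PortCode, Weight}: {Origin, Weight} determines {CarrierID, Destination, Origin, Weight} here but is not a superkey — split on Origin, Weight -> CarrierID, Destination, giving {CarrierID, Destination, Origin, Weight} and {ETA, Origin, PortCode, Weight}.
{CarrierID, Destination, Origin, Weight}: {Weight} determines {Destination, Weight} here but is not a superkey — split on Weight -> Destination, giving {Destination, Weight} and {CarrierID, Origin, Weight}.
{Destination, Weight} is in BCNF.
{CarrierID, Origin, Weight} is in BCNF.
{ETA, Origin, PortCode, Weight}: {Origin} determines {Origin, Weight} here but is not a superkey — split on Origin -> Weight, giving {Origin, Weight} and {ETA, Origin, PortCode}.
{Origin, Weight} is in BCNF.
{ETA, Origin, PortCode} is in BCNF.

{CarrierID, Origin, Weight}; {Destination, Weight}; {ETA, Origin, PortCode}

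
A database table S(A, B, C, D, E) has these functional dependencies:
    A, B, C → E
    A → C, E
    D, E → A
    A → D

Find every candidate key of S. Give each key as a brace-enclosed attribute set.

{A, B}, {B, D, E}

No FD produces {B}, so it must be in every candidate key.
Closure of {A, B} is {A, B, C, D, E}, the whole schema; {A, B} is a candidate key.
Closure of {B, D, E} is {A, B, C, D, E}, the whole schema; {B, D, E} is a candidate key.
Any other superkey properly contains one of these, so there are no further candidate keys.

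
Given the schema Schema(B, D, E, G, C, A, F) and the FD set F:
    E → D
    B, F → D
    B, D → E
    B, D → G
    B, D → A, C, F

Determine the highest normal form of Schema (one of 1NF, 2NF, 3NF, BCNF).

Candidate keys: {B, D}, {B, E}, {B, F}. Prime attributes: {B, D, E, F}.
For E → D we have {E}⁺ = {D, E}; {E} is not a superkey, so BCNF fails.
Since {D} ⊆ prime attributes and every other non-superkey FD also has a prime right side, the schema is in 3NF.

3NF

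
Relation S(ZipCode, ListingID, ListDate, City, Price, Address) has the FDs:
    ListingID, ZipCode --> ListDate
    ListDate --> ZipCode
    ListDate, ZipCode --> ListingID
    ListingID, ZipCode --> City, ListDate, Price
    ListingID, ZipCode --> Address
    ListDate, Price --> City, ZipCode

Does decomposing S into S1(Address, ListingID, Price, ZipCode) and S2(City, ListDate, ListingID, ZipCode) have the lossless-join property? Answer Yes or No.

S1 ∩ S2 = {ListingID, ZipCode}; its closure under F is {Address, City, ListDate, ListingID, Price, ZipCode}.
Since S1 ⊆ {Address, City, ListDate, ListingID, Price, ZipCode}, the intersection is a superkey of S1; the decomposition is lossless.

Yes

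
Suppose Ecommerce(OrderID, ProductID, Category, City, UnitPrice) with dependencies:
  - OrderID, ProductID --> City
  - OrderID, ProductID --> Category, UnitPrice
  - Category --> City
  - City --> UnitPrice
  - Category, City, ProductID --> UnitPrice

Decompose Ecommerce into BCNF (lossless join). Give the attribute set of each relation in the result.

{Category, City}; {Category, OrderID, ProductID}; {City, UnitPrice}

Candidate key of the original relation: {OrderID, ProductID}.
{Category, City, OrderID, ProductID, UnitPrice}: {Category} determines {Category, City, UnitPrice} here but is not a superkey — split on Category --> City, UnitPrice, giving {Category, City, UnitPrice} and {Category, OrderID, ProductID}.
{Category, City, UnitPrice}: {City} determines {City, UnitPrice} here but is not a superkey — split on City --> UnitPrice, giving {City, UnitPrice} and {Category, City}.
{City, UnitPrice} has no BCNF violation.
{Category, City} has no BCNF violation.
{Category, OrderID, ProductID} has no BCNF violation.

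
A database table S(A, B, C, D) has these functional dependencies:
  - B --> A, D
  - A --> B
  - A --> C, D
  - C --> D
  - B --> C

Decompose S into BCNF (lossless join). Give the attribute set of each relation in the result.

{A, B, C}; {C, D}

Candidate keys of the original relation: {A}, {B}.
{A, B, C, D}: {C} determines {C, D} here but is not a superkey — split on C --> D, giving {C, D} and {A, B, C}.
{C, D} is in BCNF.
{A, B, C} is in BCNF.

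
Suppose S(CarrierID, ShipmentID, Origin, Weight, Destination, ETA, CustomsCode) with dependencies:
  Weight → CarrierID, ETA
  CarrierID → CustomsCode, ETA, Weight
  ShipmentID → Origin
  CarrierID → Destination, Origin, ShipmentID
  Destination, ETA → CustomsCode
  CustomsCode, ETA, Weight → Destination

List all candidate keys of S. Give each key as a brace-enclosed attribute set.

{CarrierID}⁺ = {CarrierID, CustomsCode, Destination, ETA, Origin, ShipmentID, Weight}, which is every attribute, so {CarrierID} is a candidate key.
{Weight}⁺ = {CarrierID, CustomsCode, Destination, ETA, Origin, ShipmentID, Weight}, which is every attribute, so {Weight} is a candidate key.
Any other superkey properly contains one of these, so there are no further candidate keys.

{CarrierID}, {Weight}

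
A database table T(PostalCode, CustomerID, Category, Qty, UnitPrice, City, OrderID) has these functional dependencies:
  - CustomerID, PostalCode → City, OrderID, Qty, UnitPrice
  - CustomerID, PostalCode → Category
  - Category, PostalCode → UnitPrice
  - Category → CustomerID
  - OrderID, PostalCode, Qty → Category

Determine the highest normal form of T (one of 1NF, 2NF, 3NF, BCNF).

3NF

Candidate keys: {Category, PostalCode}, {CustomerID, PostalCode}, {OrderID, PostalCode, Qty}. Prime attributes: {Category, CustomerID, OrderID, PostalCode, Qty}.
Category → CustomerID breaks BCNF: {Category}⁺ = {Category, CustomerID}, so {Category} is not a superkey.
Since {CustomerID} ⊆ prime attributes and every other non-superkey FD also has a prime right side, the schema is in 3NF.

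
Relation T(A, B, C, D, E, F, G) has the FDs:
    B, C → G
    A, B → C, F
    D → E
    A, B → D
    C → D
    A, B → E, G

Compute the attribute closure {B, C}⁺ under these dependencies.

Start with {B, C}.
B, C → G applies; add {G} → now {B, C, G}.
C → D applies; add {D} → now {B, C, D, G}.
D → E applies; add {E} → now {B, C, D, E, G}.
No further FD applies.

{B, C, D, E, G}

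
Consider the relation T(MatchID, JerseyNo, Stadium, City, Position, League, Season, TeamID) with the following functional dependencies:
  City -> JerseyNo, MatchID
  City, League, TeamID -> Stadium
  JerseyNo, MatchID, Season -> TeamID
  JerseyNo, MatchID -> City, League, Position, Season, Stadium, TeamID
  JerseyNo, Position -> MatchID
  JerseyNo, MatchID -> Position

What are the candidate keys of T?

{City}⁺ = {City, JerseyNo, League, MatchID, Position, Season, Stadium, TeamID} — all of the relation — so {City} is a candidate key.
{JerseyNo, MatchID}⁺ = {City, JerseyNo, League, MatchID, Position, Season, Stadium, TeamID} — all of the relation — so {JerseyNo, MatchID} is a candidate key.
{JerseyNo, Position}⁺ = {City, JerseyNo, League, MatchID, Position, Season, Stadium, TeamID} — all of the relation — so {JerseyNo, Position} is a candidate key.
No proper subset of any of these is a key, and no other minimal superkey exists.

{City}, {JerseyNo, MatchID}, {JerseyNo, Position}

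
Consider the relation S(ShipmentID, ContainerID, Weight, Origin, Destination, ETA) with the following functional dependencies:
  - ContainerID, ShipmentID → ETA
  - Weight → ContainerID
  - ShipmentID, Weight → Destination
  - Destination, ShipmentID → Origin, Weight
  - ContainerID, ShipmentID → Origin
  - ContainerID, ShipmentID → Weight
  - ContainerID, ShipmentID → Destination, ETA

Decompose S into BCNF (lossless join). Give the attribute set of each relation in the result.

{ContainerID, Weight}; {Destination, ETA, Origin, ShipmentID, Weight}

Candidate keys of the original relation: {ContainerID, ShipmentID}, {Destination, ShipmentID}, {ShipmentID, Weight}.
Within {ContainerID, Destination, ETA, Origin, ShipmentID, Weight}: {Weight}⁺ ∩ {ContainerID, Destination, ETA, Origin, ShipmentID, Weight} = {ContainerID, Weight}, not the whole set, so Weight → ContainerID violates BCNF; decompose into {ContainerID, Weight} and {Destination, ETA, Origin, ShipmentID, Weight}.
{ContainerID, Weight} is in BCNF.
{Destination, ETA, Origin, ShipmentID, Weight} is in BCNF.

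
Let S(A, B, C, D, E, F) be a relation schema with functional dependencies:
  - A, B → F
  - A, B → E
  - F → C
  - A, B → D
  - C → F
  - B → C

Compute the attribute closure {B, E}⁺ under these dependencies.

Start with {B, E}.
B → C applies; add {C} → now {B, C, E}.
C → F applies; add {F} → now {B, C, E, F}.
No further FD applies.

{B, C, E, F}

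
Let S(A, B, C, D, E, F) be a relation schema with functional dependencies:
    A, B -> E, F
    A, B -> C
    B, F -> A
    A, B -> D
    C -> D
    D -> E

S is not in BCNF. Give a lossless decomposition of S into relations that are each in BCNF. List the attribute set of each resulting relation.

Candidate keys of the original relation: {A, B}, {B, F}.
Within {A, B, C, D, E, F}: {C}⁺ ∩ {A, B, C, D, E, F} = {C, D, E}, not the whole set, so C -> D, E violates BCNF; decompose into {C, D, E} and {A, B, C, F}.
Within {C, D, E}: {D}⁺ ∩ {C, D, E} = {D, E}, not the whole set, so D -> E violates BCNF; decompose into {D, E} and {C, D}.
{D, E} is in BCNF.
{C, D} is in BCNF.
{A, B, C, F} is in BCNF.

{A, B, C, F}; {C, D}; {D, E}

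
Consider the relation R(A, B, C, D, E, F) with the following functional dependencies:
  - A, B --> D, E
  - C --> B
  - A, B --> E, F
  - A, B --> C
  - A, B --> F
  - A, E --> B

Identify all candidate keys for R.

Attributes never on any right-hand side: {A} — every candidate key must contain it.
{A, B}⁺ = {A, B, C, D, E, F} — all of the relation — so {A, B} is a candidate key.
{A, C}⁺ = {A, B, C, D, E, F} — all of the relation — so {A, C} is a candidate key.
{A, E}⁺ = {A, B, C, D, E, F} — all of the relation — so {A, E} is a candidate key.
These are minimal and exhaustive — every other superkey contains one of them.

{A, B}, {A, C}, {A, E}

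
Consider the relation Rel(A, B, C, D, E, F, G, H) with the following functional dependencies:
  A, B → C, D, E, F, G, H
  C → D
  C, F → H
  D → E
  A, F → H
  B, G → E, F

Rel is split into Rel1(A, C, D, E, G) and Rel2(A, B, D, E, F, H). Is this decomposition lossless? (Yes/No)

Common attributes: {A, D, E}; their closure is {A, D, E}.
The closure covers neither Rel1 nor Rel2 entirely; the join is not lossless.

No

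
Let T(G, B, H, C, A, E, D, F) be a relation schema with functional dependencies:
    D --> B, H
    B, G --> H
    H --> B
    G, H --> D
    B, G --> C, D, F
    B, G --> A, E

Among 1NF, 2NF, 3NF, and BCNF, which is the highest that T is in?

3NF

Candidate keys: {B, G}, {D, G}, {G, H}. Prime attributes: {B, D, G, H}.
D --> B, H breaks BCNF: {D}⁺ = {B, D, H}, so {D} is not a superkey.
Since {B, H} ⊆ prime attributes and every other non-superkey FD also has a prime right side, the schema is in 3NF.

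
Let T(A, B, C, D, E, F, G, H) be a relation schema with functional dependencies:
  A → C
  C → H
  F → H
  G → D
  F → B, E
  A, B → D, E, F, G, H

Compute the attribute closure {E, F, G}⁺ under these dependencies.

{B, D, E, F, G, H}

Start with {E, F, G}.
F → H applies; add {H} → now {E, F, G, H}.
G → D applies; add {D} → now {D, E, F, G, H}.
F → B, E applies; add {B} → now {B, D, E, F, G, H}.
No further FD applies.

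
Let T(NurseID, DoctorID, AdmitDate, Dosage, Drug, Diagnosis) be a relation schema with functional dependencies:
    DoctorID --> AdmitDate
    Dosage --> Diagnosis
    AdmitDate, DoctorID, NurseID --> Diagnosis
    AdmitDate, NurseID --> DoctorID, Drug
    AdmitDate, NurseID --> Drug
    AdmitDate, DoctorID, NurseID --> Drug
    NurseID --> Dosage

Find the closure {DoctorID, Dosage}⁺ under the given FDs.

Start with {DoctorID, Dosage}.
DoctorID --> AdmitDate applies; add {AdmitDate} → now {AdmitDate, DoctorID, Dosage}.
Dosage --> Diagnosis applies; add {Diagnosis} → now {AdmitDate, Diagnosis, DoctorID, Dosage}.
No further FD applies.

{AdmitDate, Diagnosis, DoctorID, Dosage}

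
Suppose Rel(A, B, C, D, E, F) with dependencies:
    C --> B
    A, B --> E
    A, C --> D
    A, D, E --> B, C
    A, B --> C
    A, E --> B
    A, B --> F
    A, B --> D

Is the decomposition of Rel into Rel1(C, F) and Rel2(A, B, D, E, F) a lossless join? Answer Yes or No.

No

The shared attributes are {F} and {F}⁺ = {F}.
Neither Rel1 nor Rel2 is contained in that closure, so the decomposition is lossy.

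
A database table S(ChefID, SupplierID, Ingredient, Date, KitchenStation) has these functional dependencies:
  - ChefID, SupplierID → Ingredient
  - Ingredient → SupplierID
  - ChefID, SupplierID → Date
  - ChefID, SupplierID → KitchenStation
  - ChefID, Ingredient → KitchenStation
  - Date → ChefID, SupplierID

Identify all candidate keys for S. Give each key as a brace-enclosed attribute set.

Closure of {Date} is {ChefID, Date, Ingredient, KitchenStation, SupplierID}, the whole schema; {Date} is a candidate key.
Closure of {ChefID, Ingredient} is {ChefID, Date, Ingredient, KitchenStation, SupplierID}, the whole schema; {ChefID, Ingredient} is a candidate key.
Closure of {ChefID, SupplierID} is {ChefID, Date, Ingredient, KitchenStation, SupplierID}, the whole schema; {ChefID, SupplierID} is a candidate key.
These are minimal and exhaustive — every other superkey contains one of them.

{ChefID, Ingredient}, {ChefID, SupplierID}, {Date}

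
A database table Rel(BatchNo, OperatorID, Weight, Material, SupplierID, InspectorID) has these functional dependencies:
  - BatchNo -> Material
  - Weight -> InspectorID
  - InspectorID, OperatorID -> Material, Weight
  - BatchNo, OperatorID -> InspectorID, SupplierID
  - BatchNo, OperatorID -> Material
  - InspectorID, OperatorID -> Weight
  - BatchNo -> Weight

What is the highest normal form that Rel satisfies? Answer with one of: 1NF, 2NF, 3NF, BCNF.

Candidate key: {BatchNo, OperatorID}. Prime attributes: {BatchNo, OperatorID}.
BatchNo -> Material: {BatchNo}⁺ = {BatchNo, InspectorID, Material, Weight}, which is not all of the attributes, so the left side is not a superkey — BCNF is violated.
BatchNo -> Material determines the non-prime attribute {Material} from a non-superkey — 3NF is violated.
The proper key subset {BatchNo} of {BatchNo, OperatorID} determines non-prime {InspectorID, Material, Weight}, so the relation is not even in 2NF.

1NF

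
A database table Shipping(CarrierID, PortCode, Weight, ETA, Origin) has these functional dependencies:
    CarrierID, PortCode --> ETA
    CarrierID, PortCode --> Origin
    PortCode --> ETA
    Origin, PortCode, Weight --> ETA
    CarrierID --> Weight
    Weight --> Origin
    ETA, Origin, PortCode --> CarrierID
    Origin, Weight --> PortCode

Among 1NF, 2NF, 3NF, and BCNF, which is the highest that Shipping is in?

Candidate keys: {CarrierID}, {Origin, PortCode}, {Weight}. Prime attributes: {CarrierID, Origin, PortCode, Weight}.
PortCode --> ETA: {PortCode}⁺ = {ETA, PortCode}, which is not all of the attributes, so the left side is not a superkey — BCNF is violated.
PortCode --> ETA determines the non-prime attribute {ETA} from a non-superkey — 3NF is violated.
The proper key subset {PortCode} of {Origin, PortCode} determines non-prime {ETA}, so the relation is not even in 2NF.

1NF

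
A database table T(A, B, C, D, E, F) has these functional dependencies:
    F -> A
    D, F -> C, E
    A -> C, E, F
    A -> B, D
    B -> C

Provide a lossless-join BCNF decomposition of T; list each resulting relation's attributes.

{A, B, D, E, F}; {B, C}

Candidate keys of the original relation: {A}, {F}.
{A, B, C, D, E, F}: {B} determines {B, C} here but is not a superkey — split on B -> C, giving {B, C} and {A, B, D, E, F}.
{B, C}: every determinant is a superkey — BCNF.
{A, B, D, E, F}: every determinant is a superkey — BCNF.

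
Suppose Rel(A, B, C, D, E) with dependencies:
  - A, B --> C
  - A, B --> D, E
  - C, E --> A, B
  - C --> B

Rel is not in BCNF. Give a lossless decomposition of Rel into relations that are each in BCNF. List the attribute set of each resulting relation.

Candidate keys of the original relation: {A, B}, {A, C}, {C, E}.
Within {A, B, C, D, E}: {C}⁺ ∩ {A, B, C, D, E} = {B, C}, not the whole set, so C --> B violates BCNF; decompose into {B, C} and {A, C, D, E}.
{B, C} has no BCNF violation.
{A, C, D, E} has no BCNF violation.

{A, C, D, E}; {B, C}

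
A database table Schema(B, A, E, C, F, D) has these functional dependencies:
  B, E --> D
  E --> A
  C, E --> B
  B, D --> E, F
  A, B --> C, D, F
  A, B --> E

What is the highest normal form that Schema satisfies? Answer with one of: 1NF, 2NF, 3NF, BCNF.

Candidate keys: {A, B}, {B, D}, {B, E}, {C, E}. Prime attributes: {A, B, C, D, E}.
E --> A: {E}⁺ = {A, E}, which is not all of the attributes, so the left side is not a superkey — BCNF is violated.
Its right-hand attributes {A} are all prime, as are those of every other non-superkey FD — the relation is in 3NF.

3NF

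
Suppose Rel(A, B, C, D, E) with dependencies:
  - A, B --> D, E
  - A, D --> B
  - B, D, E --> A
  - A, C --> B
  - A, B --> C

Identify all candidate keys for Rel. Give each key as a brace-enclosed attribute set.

{A, B}, {A, C}, {A, D}, {B, D, E}

{A, B}⁺ = {A, B, C, D, E} — all of the relation — so {A, B} is a candidate key.
{A, C}⁺ = {A, B, C, D, E} — all of the relation — so {A, C} is a candidate key.
{A, D}⁺ = {A, B, C, D, E} — all of the relation — so {A, D} is a candidate key.
{B, D, E}⁺ = {A, B, C, D, E} — all of the relation — so {B, D, E} is a candidate key.
These are minimal and exhaustive — every other superkey contains one of them.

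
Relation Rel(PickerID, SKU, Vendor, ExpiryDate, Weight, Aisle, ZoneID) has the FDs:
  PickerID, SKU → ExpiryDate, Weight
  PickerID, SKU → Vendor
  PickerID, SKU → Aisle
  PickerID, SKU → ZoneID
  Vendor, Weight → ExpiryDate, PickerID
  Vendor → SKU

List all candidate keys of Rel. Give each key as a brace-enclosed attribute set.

{PickerID, SKU}, {PickerID, Vendor}, {Vendor, Weight}

{PickerID, SKU} is a candidate key since {PickerID, SKU}⁺ = {Aisle, ExpiryDate, PickerID, SKU, Vendor, Weight, ZoneID} covers every attribute.
{PickerID, Vendor} is a candidate key since {PickerID, Vendor}⁺ = {Aisle, ExpiryDate, PickerID, SKU, Vendor, Weight, ZoneID} covers every attribute.
{Vendor, Weight} is a candidate key since {Vendor, Weight}⁺ = {Aisle, ExpiryDate, PickerID, SKU, Vendor, Weight, ZoneID} covers every attribute.
These are minimal and exhaustive — every other superkey contains one of them.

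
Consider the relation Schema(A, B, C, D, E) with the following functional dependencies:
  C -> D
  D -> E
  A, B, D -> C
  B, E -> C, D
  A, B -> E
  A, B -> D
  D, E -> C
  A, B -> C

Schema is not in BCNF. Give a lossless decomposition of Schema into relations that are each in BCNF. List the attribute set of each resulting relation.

{A, B, C}; {C, D, E}

Candidate key of the original relation: {A, B}.
{A, B, C, D, E}: {C} determines {C, D, E} here but is not a superkey — split on C -> D, E, giving {C, D, E} and {A, B, C}.
{C, D, E} has no BCNF violation.
{A, B, C} has no BCNF violation.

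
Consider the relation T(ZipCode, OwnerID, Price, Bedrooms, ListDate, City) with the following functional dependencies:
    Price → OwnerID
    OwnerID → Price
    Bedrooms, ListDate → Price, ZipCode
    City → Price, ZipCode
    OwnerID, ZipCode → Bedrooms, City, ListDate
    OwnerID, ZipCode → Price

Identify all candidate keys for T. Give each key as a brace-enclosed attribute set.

{Bedrooms, ListDate}, {City}, {OwnerID, ZipCode}, {Price, ZipCode}

{City}⁺ = {Bedrooms, City, ListDate, OwnerID, Price, ZipCode}, which is every attribute, so {City} is a candidate key.
{Bedrooms, ListDate}⁺ = {Bedrooms, City, ListDate, OwnerID, Price, ZipCode}, which is every attribute, so {Bedrooms, ListDate} is a candidate key.
{OwnerID, ZipCode}⁺ = {Bedrooms, City, ListDate, OwnerID, Price, ZipCode}, which is every attribute, so {OwnerID, ZipCode} is a candidate key.
{Price, ZipCode}⁺ = {Bedrooms, City, ListDate, OwnerID, Price, ZipCode}, which is every attribute, so {Price, ZipCode} is a candidate key.
No proper subset of any of these is a key, and no other minimal superkey exists.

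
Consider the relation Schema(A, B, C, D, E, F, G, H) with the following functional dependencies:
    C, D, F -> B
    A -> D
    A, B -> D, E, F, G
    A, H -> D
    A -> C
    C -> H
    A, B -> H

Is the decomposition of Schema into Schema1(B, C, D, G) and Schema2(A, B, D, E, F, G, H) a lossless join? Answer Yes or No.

No

Common attributes: {B, D, G}; their closure is {B, D, G}.
The closure covers neither Schema1 nor Schema2 entirely; the join is not lossless.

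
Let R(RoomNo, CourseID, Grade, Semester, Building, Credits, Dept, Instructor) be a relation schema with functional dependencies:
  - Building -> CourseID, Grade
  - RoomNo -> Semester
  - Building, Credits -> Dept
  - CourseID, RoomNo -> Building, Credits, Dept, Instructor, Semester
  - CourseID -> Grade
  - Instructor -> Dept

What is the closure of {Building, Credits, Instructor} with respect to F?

{Building, CourseID, Credits, Dept, Grade, Instructor}

Start with {Building, Credits, Instructor}.
Building -> CourseID, Grade applies; add {CourseID, Grade} → now {Building, CourseID, Credits, Grade, Instructor}.
Building, Credits -> Dept applies; add {Dept} → now {Building, CourseID, Credits, Dept, Grade, Instructor}.
No further FD applies.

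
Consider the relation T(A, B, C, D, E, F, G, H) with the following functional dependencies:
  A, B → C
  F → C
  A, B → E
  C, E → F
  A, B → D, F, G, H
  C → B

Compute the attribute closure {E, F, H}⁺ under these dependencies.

Start with {E, F, H}.
F → C applies; add {C} → now {C, E, F, H}.
C → B applies; add {B} → now {B, C, E, F, H}.
No further FD applies.

{B, C, E, F, H}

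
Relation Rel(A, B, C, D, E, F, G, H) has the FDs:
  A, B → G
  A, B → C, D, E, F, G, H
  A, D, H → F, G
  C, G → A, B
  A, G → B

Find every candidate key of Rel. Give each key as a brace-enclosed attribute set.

{A, B}⁺ = {A, B, C, D, E, F, G, H} — all of the relation — so {A, B} is a candidate key.
{A, G}⁺ = {A, B, C, D, E, F, G, H} — all of the relation — so {A, G} is a candidate key.
{C, G}⁺ = {A, B, C, D, E, F, G, H} — all of the relation — so {C, G} is a candidate key.
{A, D, H}⁺ = {A, B, C, D, E, F, G, H} — all of the relation — so {A, D, H} is a candidate key.
These are minimal and exhaustive — every other superkey contains one of them.

{A, B}, {A, D, H}, {A, G}, {C, G}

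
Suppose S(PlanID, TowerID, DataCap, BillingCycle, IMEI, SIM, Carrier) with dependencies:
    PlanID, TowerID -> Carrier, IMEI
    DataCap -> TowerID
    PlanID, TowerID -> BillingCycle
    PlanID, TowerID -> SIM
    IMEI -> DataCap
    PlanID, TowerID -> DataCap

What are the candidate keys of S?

No FD produces {PlanID}, so it must be in every candidate key.
{DataCap, PlanID} is a candidate key since {DataCap, PlanID}⁺ = {BillingCycle, Carrier, DataCap, IMEI, PlanID, SIM, TowerID} covers every attribute.
{IMEI, PlanID} is a candidate key since {IMEI, PlanID}⁺ = {BillingCycle, Carrier, DataCap, IMEI, PlanID, SIM, TowerID} covers every attribute.
{PlanID, TowerID} is a candidate key since {PlanID, TowerID}⁺ = {BillingCycle, Carrier, DataCap, IMEI, PlanID, SIM, TowerID} covers every attribute.
Any other superkey properly contains one of these, so there are no further candidate keys.

{DataCap, PlanID}, {IMEI, PlanID}, {PlanID, TowerID}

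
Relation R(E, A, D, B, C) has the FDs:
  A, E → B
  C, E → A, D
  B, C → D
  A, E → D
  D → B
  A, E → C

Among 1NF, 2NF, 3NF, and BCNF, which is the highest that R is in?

Candidate keys: {A, E}, {C, E}. Prime attributes: {A, C, E}.
B, C → D breaks BCNF: {B, C}⁺ = {B, C, D}, so {B, C} is not a superkey.
B, C → D has non-prime {D} on the right and a non-superkey on the left, so 3NF fails.
No proper subset of a key has a non-prime attribute in its closure, so there is no partial dependency; 2NF holds.

2NF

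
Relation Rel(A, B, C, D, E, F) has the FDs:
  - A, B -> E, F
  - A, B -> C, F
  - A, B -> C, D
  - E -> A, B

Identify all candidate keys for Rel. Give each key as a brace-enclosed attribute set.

{A, B}, {E}

{E}⁺ = {A, B, C, D, E, F} — all of the relation — so {E} is a candidate key.
{A, B}⁺ = {A, B, C, D, E, F} — all of the relation — so {A, B} is a candidate key.
Any other superkey properly contains one of these, so there are no further candidate keys.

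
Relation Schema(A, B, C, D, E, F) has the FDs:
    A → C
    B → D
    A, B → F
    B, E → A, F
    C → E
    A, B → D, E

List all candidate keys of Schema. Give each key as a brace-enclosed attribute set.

No FD produces {B}, so it must be in every candidate key.
{A, B}⁺ = {A, B, C, D, E, F} — all of the relation — so {A, B} is a candidate key.
{B, C}⁺ = {A, B, C, D, E, F} — all of the relation — so {B, C} is a candidate key.
{B, E}⁺ = {A, B, C, D, E, F} — all of the relation — so {B, E} is a candidate key.
These are minimal and exhaustive — every other superkey contains one of them.

{A, B}, {B, C}, {B, E}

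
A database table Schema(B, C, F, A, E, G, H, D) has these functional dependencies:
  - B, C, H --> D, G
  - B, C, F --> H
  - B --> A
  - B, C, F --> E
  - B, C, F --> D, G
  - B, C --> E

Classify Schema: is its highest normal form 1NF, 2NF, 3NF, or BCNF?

Candidate key: {B, C, F}. Prime attributes: {B, C, F}.
B, C, H --> D, G: {B, C, H}⁺ = {A, B, C, D, E, G, H}, which is not all of the attributes, so the left side is not a superkey — BCNF is violated.
B, C, H --> D, G has non-prime {D, G} on the right and a non-superkey on the left, so 3NF fails.
The proper key subset {B} of {B, C, F} determines non-prime {A}, so the relation is not even in 2NF.

1NF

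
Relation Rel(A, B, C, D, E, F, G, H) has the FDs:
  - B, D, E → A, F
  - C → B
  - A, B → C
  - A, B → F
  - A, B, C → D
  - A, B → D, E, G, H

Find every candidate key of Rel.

{A, B}, {A, C}, {B, D, E}, {C, D, E}

{A, B}⁺ = {A, B, C, D, E, F, G, H} — all of the relation — so {A, B} is a candidate key.
{A, C}⁺ = {A, B, C, D, E, F, G, H} — all of the relation — so {A, C} is a candidate key.
{B, D, E}⁺ = {A, B, C, D, E, F, G, H} — all of the relation — so {B, D, E} is a candidate key.
{C, D, E}⁺ = {A, B, C, D, E, F, G, H} — all of the relation — so {C, D, E} is a candidate key.
These are minimal and exhaustive — every other superkey contains one of them.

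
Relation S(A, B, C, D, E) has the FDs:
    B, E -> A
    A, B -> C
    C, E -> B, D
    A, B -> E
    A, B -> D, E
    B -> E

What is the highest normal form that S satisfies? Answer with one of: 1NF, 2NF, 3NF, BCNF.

Candidate keys: {B}, {C, E}. Prime attributes: {B, C, E}.
The left-hand side of every FD is a superkey, so BCNF is satisfied.

BCNF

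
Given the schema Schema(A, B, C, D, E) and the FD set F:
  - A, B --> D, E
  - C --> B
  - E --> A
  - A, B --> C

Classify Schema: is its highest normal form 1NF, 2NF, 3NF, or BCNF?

Candidate keys: {A, B}, {A, C}, {B, E}, {C, E}. Prime attributes: {A, B, C, E}.
For C --> B we have {C}⁺ = {B, C}; {C} is not a superkey, so BCNF fails.
Since {B} ⊆ prime attributes and every other non-superkey FD also has a prime right side, the schema is in 3NF.

3NF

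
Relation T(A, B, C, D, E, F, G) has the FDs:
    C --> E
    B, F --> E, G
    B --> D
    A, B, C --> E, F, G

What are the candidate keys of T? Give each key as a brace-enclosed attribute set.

{A, B, C} never appear on the right of any FD, so every key must include all of them.
Closure of {A, B, C} is {A, B, C, D, E, F, G}, the whole schema; {A, B, C} is a candidate key.
Every other attribute set either contains this one or has a smaller closure.

{A, B, C}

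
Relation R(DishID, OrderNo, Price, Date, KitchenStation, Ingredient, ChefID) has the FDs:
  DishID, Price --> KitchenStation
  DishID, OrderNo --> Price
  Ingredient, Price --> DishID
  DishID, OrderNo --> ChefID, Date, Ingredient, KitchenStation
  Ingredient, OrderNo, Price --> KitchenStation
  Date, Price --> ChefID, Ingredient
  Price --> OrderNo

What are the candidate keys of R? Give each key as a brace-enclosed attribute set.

{Date, Price}, {DishID, OrderNo}, {DishID, Price}, {Ingredient, Price}

{Date, Price} is a candidate key since {Date, Price}⁺ = {ChefID, Date, DishID, Ingredient, KitchenStation, OrderNo, Price} covers every attribute.
{DishID, OrderNo} is a candidate key since {DishID, OrderNo}⁺ = {ChefID, Date, DishID, Ingredient, KitchenStation, OrderNo, Price} covers every attribute.
{DishID, Price} is a candidate key since {DishID, Price}⁺ = {ChefID, Date, DishID, Ingredient, KitchenStation, OrderNo, Price} covers every attribute.
{Ingredient, Price} is a candidate key since {Ingredient, Price}⁺ = {ChefID, Date, DishID, Ingredient, KitchenStation, OrderNo, Price} covers every attribute.
Any other superkey properly contains one of these, so there are no further candidate keys.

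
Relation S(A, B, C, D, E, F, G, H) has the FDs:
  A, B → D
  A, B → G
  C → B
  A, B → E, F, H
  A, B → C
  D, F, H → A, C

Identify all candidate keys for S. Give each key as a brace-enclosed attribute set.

Closure of {A, B} is {A, B, C, D, E, F, G, H}, the whole schema; {A, B} is a candidate key.
Closure of {A, C} is {A, B, C, D, E, F, G, H}, the whole schema; {A, C} is a candidate key.
Closure of {D, F, H} is {A, B, C, D, E, F, G, H}, the whole schema; {D, F, H} is a candidate key.
Any other superkey properly contains one of these, so there are no further candidate keys.

{A, B}, {A, C}, {D, F, H}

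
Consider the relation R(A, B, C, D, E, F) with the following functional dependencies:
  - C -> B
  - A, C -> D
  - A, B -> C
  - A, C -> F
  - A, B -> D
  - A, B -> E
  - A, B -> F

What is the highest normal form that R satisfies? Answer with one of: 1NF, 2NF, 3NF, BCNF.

3NF

Candidate keys: {A, B}, {A, C}. Prime attributes: {A, B, C}.
C -> B: {C}⁺ = {B, C}, which is not all of the attributes, so the left side is not a superkey — BCNF is violated.
Since {B} ⊆ prime attributes and every other non-superkey FD also has a prime right side, the schema is in 3NF.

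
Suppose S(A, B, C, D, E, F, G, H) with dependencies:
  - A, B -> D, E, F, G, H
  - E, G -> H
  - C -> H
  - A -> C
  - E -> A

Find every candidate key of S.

Attributes never on any right-hand side: {B} — every candidate key must contain it.
{A, B} is a candidate key since {A, B}⁺ = {A, B, C, D, E, F, G, H} covers every attribute.
{B, E} is a candidate key since {B, E}⁺ = {A, B, C, D, E, F, G, H} covers every attribute.
Any other superkey properly contains one of these, so there are no further candidate keys.

{A, B}, {B, E}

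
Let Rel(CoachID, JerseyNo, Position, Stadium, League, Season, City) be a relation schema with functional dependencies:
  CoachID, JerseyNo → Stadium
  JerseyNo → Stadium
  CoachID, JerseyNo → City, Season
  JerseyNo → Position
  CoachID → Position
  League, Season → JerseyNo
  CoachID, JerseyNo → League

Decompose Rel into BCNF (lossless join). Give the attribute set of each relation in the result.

{City, CoachID, League, Season}; {JerseyNo, League, Season}; {JerseyNo, Position, Stadium}

Candidate keys of the original relation: {CoachID, JerseyNo}, {CoachID, League, Season}.
In {City, CoachID, JerseyNo, League, Position, Season, Stadium}, {JerseyNo} is not a superkey ({JerseyNo}⁺ restricted to this set is {JerseyNo, Position, Stadium}), so split on JerseyNo → Position, Stadium into {JerseyNo, Position, Stadium} and {City, CoachID, JerseyNo, League, Season}.
{JerseyNo, Position, Stadium} has no BCNF violation.
In {City, CoachID, JerseyNo, League, Season}, {League, Season} is not a superkey ({League, Season}⁺ restricted to this set is {JerseyNo, League, Season}), so split on League, Season → JerseyNo into {JerseyNo, League, Season} and {City, CoachID, League, Season}.
{JerseyNo, League, Season} has no BCNF violation.
{City, CoachID, League, Season} has no BCNF violation.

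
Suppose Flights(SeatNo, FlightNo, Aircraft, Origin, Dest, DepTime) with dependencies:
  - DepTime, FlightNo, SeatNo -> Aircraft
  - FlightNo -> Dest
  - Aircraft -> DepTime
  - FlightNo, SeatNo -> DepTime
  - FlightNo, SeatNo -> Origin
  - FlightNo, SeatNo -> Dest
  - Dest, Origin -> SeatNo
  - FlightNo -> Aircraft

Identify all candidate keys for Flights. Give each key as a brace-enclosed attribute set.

{FlightNo, Origin}, {FlightNo, SeatNo}

{FlightNo} never appears on the right of any FD, so every key must include it.
{FlightNo, Origin} is a candidate key since {FlightNo, Origin}⁺ = {Aircraft, DepTime, Dest, FlightNo, Origin, SeatNo} covers every attribute.
{FlightNo, SeatNo} is a candidate key since {FlightNo, SeatNo}⁺ = {Aircraft, DepTime, Dest, FlightNo, Origin, SeatNo} covers every attribute.
These are minimal and exhaustive — every other superkey contains one of them.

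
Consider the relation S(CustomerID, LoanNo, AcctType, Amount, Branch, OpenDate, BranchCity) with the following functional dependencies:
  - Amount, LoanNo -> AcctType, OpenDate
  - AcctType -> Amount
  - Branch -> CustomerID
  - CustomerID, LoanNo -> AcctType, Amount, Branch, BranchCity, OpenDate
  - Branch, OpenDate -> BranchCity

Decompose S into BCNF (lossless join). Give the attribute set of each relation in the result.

{AcctType, Amount}; {AcctType, LoanNo, OpenDate}; {Amount, Branch, BranchCity, LoanNo}; {Branch, CustomerID}

Candidate keys of the original relation: {Branch, LoanNo}, {CustomerID, LoanNo}.
In {AcctType, Amount, Branch, BranchCity, CustomerID, LoanNo, OpenDate}, {Amount, LoanNo} is not a superkey ({Amount, LoanNo}⁺ restricted to this set is {AcctType, Amount, LoanNo, OpenDate}), so split on Amount, LoanNo -> AcctType, OpenDate into {AcctType, Amount, LoanNo, OpenDate} and {Amount, Branch, BranchCity, CustomerID, LoanNo}.
In {AcctType, Amount, LoanNo, OpenDate}, {AcctType} is not a superkey ({AcctType}⁺ restricted to this set is {AcctType, Amount}), so split on AcctType -> Amount into {AcctType, Amount} and {AcctType, LoanNo, OpenDate}.
{AcctType, Amount} has no BCNF violation.
{AcctType, LoanNo, OpenDate} has no BCNF violation.
In {Amount, Branch, BranchCity, CustomerID, LoanNo}, {Branch} is not a superkey ({Branch}⁺ restricted to this set is {Branch, CustomerID}), so split on Branch -> CustomerID into {Branch, CustomerID} and {Amount, Branch, BranchCity, LoanNo}.
{Branch, CustomerID} has no BCNF violation.
{Amount, Branch, BranchCity, LoanNo} has no BCNF violation.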